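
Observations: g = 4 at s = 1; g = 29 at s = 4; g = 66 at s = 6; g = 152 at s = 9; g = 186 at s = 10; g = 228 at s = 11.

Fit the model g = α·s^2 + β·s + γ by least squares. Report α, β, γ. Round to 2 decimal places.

The normal equations are: 32755·α + 3341·β + 355·γ = 61344;  3341·α + 355·β + 41·γ = 6252;  355·α + 41·β + 6·γ = 665.
Row-reducing yields α = 20811/10456, β = -15881/10456, γ = 9019/2614.

α = 1.99, β = -1.52, γ = 3.45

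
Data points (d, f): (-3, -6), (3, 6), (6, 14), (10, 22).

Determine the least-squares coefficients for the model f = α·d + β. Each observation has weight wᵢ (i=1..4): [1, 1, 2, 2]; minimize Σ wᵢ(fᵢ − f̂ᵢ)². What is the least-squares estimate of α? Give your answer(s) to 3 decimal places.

α = 2.179

The normal system AᵀWA·[α, β]ᵀ = AᵀWf is [[290, 32]; [32, 6]]·[α, β]ᵀ = [644, 72]ᵀ.
Eliminating β: 6·(row 1) − 32·(row 2) gives 716·α = 6·644 − 32·72 = 1560, so α = 390/179.
Then β = (72 − 32·(390/179))/6 = 68/179.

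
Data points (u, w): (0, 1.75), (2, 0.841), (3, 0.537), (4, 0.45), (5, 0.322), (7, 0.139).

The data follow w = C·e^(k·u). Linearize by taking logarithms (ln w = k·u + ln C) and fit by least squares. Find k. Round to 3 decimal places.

Taking logs, ln w = k·u + ln C, so regress ln w on u.
Σu = 21.0000, Σ(u)² = 103.0000, Σln w = -4.1403, Σu·ln w = -24.8846.
Equations: 103.0000·k + 21.0000·ln C = -24.8846;  21.0000·k + 6·ln C = -4.1403.
Solving (det = 177.0000): k = -0.35232, ln C = 0.54309.

k = -0.352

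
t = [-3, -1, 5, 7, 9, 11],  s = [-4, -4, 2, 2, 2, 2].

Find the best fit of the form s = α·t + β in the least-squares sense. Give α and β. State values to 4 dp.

α = 0.5150, β = -2.4034

Normal-equation sums: Σt·t = 286, Σt = 28, Σ1 = 6.
For Aᵀs: Σt·s = 80, Σs = 0.
det = 286·6 − 28² = 932.
α = (80·6 − 28·0)/932 = 120/233; β = (286·0 − 28·80)/932 = -560/233.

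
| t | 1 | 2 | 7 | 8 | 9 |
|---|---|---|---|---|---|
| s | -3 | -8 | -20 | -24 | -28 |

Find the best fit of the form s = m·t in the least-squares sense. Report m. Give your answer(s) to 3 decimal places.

Forming MᵀM = [[199]] and Mᵀs = [-603]ᵀ gives MᵀM·[m]ᵀ = Mᵀs.
Hence m = -603 / 199 ≈ -3.03015.

m = -3.030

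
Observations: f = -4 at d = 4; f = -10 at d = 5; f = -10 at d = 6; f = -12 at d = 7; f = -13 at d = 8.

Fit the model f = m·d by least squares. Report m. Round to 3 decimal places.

m = -1.653

Entries of XᵀX: Σd·d = 190.
Right-hand side: Σd·f = -314.
So XᵀX·[m]ᵀ = Xᵀf: [[190]]·[m]ᵀ = [-314]ᵀ.
Hence m = -314 / 190 ≈ -1.65263.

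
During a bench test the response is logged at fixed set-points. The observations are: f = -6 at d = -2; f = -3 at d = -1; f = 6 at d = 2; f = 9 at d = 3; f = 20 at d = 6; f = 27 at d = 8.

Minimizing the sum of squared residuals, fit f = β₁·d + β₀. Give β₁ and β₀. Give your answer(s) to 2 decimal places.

Setting ∂/∂β₁ … = 0 gives: 118·β₁ + 16·β₀ = 390;  16·β₁ + 6·β₀ = 53.
Eliminating β₀: 6·(row 1) − 16·(row 2) gives 452·β₁ = 6·390 − 16·53 = 1492, so β₁ = 373/113.
Then β₀ = (53 − 16·(373/113))/6 = 7/226.

β₁ = 3.30, β₀ = 0.03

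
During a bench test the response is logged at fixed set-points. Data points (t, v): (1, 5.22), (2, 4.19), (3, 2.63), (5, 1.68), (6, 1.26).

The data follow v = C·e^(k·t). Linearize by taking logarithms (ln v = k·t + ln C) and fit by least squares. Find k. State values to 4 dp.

Linearized form: ln v = k·t + ln C. From the 5 transformed points,
Σt = 17.0000, Σ(t)² = 75.0000, Σln v = 4.8021, Σt·ln v = 11.3995.
Equations: 75.0000·k + 17.0000·ln C = 11.3995;  17.0000·k + 5·ln C = 4.8021.
Δ = 75.0000·5 − (17.0000)² = 86.0000; k = (11.3995·5 − 17.0000·4.8021)/86.0000 = -0.28649, ln C = (75.0000·4.8021 − 17.0000·11.3995)/86.0000 = 1.93448.

k = -0.2865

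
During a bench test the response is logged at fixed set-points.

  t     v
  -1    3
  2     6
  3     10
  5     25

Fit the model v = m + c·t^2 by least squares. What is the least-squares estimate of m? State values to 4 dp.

m = 2.0963

From the data, Σ1 = 4, Σt^2 = 39, Σt^2·t^2 = 723.
For Xᵀv: Σv = 44, Σt^2·v = 742.
Normal equations: [[4, 39]; [39, 723]]·[m, c]ᵀ = [44, 742]ᵀ.
det = 4·723 − 39² = 1371.
m = (44·723 − 39·742)/1371 = 958/457; c = (4·742 − 39·44)/1371 = 1252/1371.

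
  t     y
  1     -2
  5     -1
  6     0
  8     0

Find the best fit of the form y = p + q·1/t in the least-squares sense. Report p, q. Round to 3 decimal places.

Sums needed: Σ1 = 4, Σ1/t = 179/120, Σ1/t·1/t = 15601/14400.
Moment sums: Σy = -3, Σ1/t·y = -11/5.
So XᵀX·[p, q]ᵀ = Xᵀy: [[4, 179/120]; [179/120, 15601/14400]]·[p, q]ᵀ = [-3, -11/5]ᵀ.
Eliminating q: (15601/14400)·(row 1) − (179/120)·(row 2) gives (10121/4800)·p = (15601/14400)·(-3) − (179/120)·(-11/5) = 151/4800, so p = 151/10121.
Then q = ((-11/5) − (179/120)·(151/10121))/(15601/14400) = -20760/10121.

p = 0.015, q = -2.051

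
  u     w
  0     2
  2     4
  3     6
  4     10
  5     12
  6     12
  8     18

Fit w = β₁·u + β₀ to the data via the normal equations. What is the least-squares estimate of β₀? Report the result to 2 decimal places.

β₀ = 0.95

From the data, Σu·u = 154, Σu = 28, Σ1 = 7.
And Σu·w = 342, Σw = 64.
MᵀM·[β₁, β₀]ᵀ = Mᵀw becomes [[154, 28]; [28, 7]]·[β₁, β₀]ᵀ = [342, 64]ᵀ.
Δ = 154·7 − 28² = 294.
β₁ = (342·7 − 28·64)/294 = 43/21; β₀ = (154·64 − 28·342)/294 = 20/21.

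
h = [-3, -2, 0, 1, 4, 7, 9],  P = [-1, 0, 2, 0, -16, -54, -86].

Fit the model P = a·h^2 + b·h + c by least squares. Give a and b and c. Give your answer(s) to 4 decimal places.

Setting ∂/∂a … = 0 gives: 9316·a + 1102·b + 160·c = -9877;  1102·a + 160·b + 16·c = -1213;  160·a + 16·b + 7·c = -155.
(Σh^2·h^2 = 9316, Σh^2·h = 1102, Σh^2 = 160, Σh·h = 160, Σh = 16, Σ1 = 7, Σh^2·P = -9877, Σh·P = -1213, ΣP = -155.)
Inverting the 3×3 Gram matrix, [a, b, c]ᵀ = [-174481/182406, -228203/182406, 78459/30401]ᵀ.

a = -0.9566, b = -1.2511, c = 2.5808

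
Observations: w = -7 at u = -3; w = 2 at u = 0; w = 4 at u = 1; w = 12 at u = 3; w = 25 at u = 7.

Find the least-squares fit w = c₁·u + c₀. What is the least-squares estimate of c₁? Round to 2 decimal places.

c₁ = 3.23

The normal system AᵀA·[c₁, c₀]ᵀ = Aᵀw is [[68, 8]; [8, 5]]·[c₁, c₀]ᵀ = [236, 36]ᵀ.
Δ = 68·5 − 8² = 276.
c₁ = (236·5 − 8·36)/276 = 223/69; c₀ = (68·36 − 8·236)/276 = 140/69.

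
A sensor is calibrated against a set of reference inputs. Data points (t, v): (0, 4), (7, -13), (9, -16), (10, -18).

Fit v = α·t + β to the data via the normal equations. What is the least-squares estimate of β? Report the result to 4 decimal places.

β = 3.6885

Entries of AᵀA: Σt·t = 230, Σt = 26, Σ1 = 4.
Right-hand side: Σt·v = -415, Σv = -43.
Determinant 230·4 − 26² = 244.
α = ((-415)·4 − 26·(-43))/244 = -271/122; β = (230·(-43) − 26·(-415))/244 = 225/61.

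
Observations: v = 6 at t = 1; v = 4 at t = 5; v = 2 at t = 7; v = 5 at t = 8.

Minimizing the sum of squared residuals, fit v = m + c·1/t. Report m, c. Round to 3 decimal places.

m = 3.245, c = 2.740

AᵀA·[m, c]ᵀ = Aᵀv reads: 4·m + (411/280)·c = 17;  (411/280)·m + (84361/78400)·c = 2159/280.
(Σ1 = 4, Σ1/t = 411/280, Σ1/t·1/t = 84361/78400, Σv = 17, Σ1/t·v = 2159/280.)
Eliminating c: (84361/78400)·(row 1) − (411/280)·(row 2) gives (168523/78400)·m = (84361/78400)·17 − (411/280)·(2159/280) = 136697/19600, so m = 546788/168523.
Then c = ((2159/280) − (411/280)·(546788/168523))/(84361/78400) = 461720/168523.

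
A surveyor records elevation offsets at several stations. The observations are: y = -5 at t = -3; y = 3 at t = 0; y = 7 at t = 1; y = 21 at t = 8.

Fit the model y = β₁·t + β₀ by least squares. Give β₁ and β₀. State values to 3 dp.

β₁ = 2.323, β₀ = 3.015

AᵀA·[β₁, β₀]ᵀ = Aᵀy reads: 74·β₁ + 6·β₀ = 190;  6·β₁ + 4·β₀ = 26.
Δ = 74·4 − 6² = 260.
β₁ = (190·4 − 6·26)/260 = 151/65; β₀ = (74·26 − 6·190)/260 = 196/65.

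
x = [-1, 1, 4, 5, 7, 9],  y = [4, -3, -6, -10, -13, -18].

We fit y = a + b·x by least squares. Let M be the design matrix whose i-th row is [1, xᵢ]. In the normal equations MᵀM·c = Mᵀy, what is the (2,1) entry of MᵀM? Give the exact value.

25

Row 2 ↔ basis x, column 1 ↔ basis 1, so (MᵀM)_{2,1} = Σᵢ x = (-1)·(1) + (1)·(1) + (4)·(1) + (5)·(1) + (7)·(1) + (9)·(1) = 25.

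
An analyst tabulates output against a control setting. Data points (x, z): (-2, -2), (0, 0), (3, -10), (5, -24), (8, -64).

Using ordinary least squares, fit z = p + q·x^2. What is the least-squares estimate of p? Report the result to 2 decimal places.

p = 0.53

From the data, Σ1 = 5, Σx^2 = 102, Σx^2·x^2 = 4818.
For Mᵀz: Σz = -100, Σx^2·z = -4794.
Determinant 5·4818 − 102² = 13686.
p = ((-100)·4818 − 102·(-4794))/13686 = 1198/2281; q = (5·(-4794) − 102·(-100))/13686 = -2295/2281.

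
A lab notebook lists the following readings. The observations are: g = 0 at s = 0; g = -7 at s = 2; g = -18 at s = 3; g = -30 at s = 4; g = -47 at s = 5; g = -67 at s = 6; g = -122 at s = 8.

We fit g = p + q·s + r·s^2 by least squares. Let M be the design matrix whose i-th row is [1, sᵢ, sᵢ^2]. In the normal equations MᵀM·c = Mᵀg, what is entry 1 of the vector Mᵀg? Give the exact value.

Entry 1 ↔ basis 1, so (Mᵀg)_{1} = Σᵢ gᵢ = (1)·(0) + (1)·(-7) + (1)·(-18) + (1)·(-30) + (1)·(-47) + (1)·(-67) + (1)·(-122) = -291.

-291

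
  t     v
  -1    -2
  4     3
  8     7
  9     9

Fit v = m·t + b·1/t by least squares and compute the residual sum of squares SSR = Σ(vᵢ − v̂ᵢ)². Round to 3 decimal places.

SSR = 1.442

Normal-equation sums: Σt·t = 162, Σt·1/t = 4, Σ1/t·1/t = 5653/5184.
And Σt·v = 151, Σ1/t·v = 37/8.
Eliminating b: (5653/5184)·(row 1) − 4·(row 2) gives (5141/32)·m = (5653/5184)·151 − 4·(37/8) = 757699/5184, so m = 757699/832842.
Then b = ((37/8) − 4·(757699/832842))/(5653/5184) = 4648/5141.
Residuals: -155009/832842, -360257/416421, -162910/416421, 21949/30846; SSR = 1201343/832842.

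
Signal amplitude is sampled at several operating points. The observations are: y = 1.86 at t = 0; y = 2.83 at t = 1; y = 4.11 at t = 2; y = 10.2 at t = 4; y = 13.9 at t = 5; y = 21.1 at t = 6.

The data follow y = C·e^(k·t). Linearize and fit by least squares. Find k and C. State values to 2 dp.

k = 0.41, C = 1.87

With ln yᵢ as the transformed response and tᵢ as the regressor:
Σt = 18.0000, Σ(t)² = 82.0000, Σln y = 11.0778, Σt·ln y = 44.6118.
Equations: 82.0000·k + 18.0000·ln C = 44.6118;  18.0000·k + 6·ln C = 11.0778.
Slope k = (n·Σt·ln y − Σt·Σln y)/(n·Σ(t)² − (Σt)²) = (6·44.6118 − 18.0000·11.0778)/168.0000 = 0.40637; ln C = (Σln y − k·Σt)/n = 0.62720, so C = exp(0.62720) = 1.87237.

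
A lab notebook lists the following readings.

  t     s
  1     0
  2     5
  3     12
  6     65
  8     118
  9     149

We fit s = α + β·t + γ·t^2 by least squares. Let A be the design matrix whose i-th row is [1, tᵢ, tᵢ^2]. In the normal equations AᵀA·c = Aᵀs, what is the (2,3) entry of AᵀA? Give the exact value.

Row 2 ↔ basis t, column 3 ↔ basis t^2, so (AᵀA)_{2,3} = Σᵢ (t)·(t^2) = (1)·(1) + (2)·(4) + (3)·(9) + (6)·(36) + (8)·(64) + (9)·(81) = 1493.

1493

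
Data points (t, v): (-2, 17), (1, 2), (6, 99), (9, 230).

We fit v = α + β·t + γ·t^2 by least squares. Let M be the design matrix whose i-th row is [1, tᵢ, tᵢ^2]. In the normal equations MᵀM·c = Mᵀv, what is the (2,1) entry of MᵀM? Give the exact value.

Row 2 ↔ basis t, column 1 ↔ basis 1, so (MᵀM)_{2,1} = Σᵢ t = (-2)·(1) + (1)·(1) + (6)·(1) + (9)·(1) = 14.

14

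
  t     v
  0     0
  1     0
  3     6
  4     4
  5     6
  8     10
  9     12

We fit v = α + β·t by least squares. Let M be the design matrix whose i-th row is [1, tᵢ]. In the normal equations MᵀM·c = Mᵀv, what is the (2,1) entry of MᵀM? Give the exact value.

Row 2 ↔ basis t, column 1 ↔ basis 1, so (MᵀM)_{2,1} = Σᵢ t = (0)·(1) + (1)·(1) + (3)·(1) + (4)·(1) + (5)·(1) + (8)·(1) + (9)·(1) = 30.

30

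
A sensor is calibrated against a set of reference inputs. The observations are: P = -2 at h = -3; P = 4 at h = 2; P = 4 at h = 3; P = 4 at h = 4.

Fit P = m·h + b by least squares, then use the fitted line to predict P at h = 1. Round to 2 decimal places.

Compute the Gram sums: Σh·h = 38, Σh = 6, Σ1 = 4.
Right-hand side: Σh·P = 42, ΣP = 10.
XᵀX·[m, b]ᵀ = XᵀP becomes [[38, 6]; [6, 4]]·[m, b]ᵀ = [42, 10]ᵀ.
Eliminating b: 4·(row 1) − 6·(row 2) gives 116·m = 4·42 − 6·10 = 108, so m = 27/29.
Then b = (10 − 6·(27/29))/4 = 32/29.
At h = 1: P̂ = (27/29)·(1) + (32/29)·(1) = 59/29.

P̂ = 2.03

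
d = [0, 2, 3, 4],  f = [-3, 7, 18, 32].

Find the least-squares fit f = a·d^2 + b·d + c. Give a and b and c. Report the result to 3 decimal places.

The normal equations are: 353·a + 99·b + 29·c = 702;  99·a + 29·b + 9·c = 196;  29·a + 9·b + 4·c = 54.
(Σd^2·d^2 = 353, Σd^2·d = 99, Σd^2 = 29, Σd·d = 29, Σd = 9, Σ1 = 4, Σd^2·f = 702, Σd·f = 196, Σf = 54.)
Inverting the 3×3 Gram matrix, [a, b, c]ᵀ = [81/44, 311/220, -333/110]ᵀ.

a = 1.841, b = 1.414, c = -3.027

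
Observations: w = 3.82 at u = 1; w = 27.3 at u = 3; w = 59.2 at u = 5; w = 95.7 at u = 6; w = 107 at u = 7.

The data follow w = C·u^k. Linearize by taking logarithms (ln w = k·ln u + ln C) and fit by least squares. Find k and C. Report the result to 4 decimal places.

Linearized form: ln w = k·ln u + ln C. From the 5 transformed points,
XᵀX = [[10.7942, 6.4457]; [6.4457, 5]], rhs = [27.4665, 17.9621]ᵀ  (here Σln u = 6.4457, Σ(ln u)² = 10.7942, Σln w = 17.9621, Σln u·ln w = 27.4665).
Δ = 10.7942·5 − (6.4457)² = 12.4237; k = (27.4665·5 − 6.4457·17.9621)/12.4237 = 1.73488, ln C = (10.7942·17.9621 − 6.4457·27.4665)/12.4237 = 1.35591, so C = exp(1.35591) = 3.88028.

k = 1.7349, C = 3.8803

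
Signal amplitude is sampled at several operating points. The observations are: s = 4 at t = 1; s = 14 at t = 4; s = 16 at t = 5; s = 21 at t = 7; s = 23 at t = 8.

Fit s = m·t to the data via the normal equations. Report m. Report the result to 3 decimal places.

From the data, Σt·t = 155.
Moment sums: Σt·s = 471.
Normal equations: [[155]]·[m]ᵀ = [471]ᵀ.
m = 471/155 = 3.03871.

m = 3.039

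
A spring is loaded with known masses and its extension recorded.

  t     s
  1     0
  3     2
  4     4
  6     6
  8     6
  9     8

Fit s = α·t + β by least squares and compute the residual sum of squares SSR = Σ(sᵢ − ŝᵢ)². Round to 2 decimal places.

With design matrix M, MᵀM = [[207, 31]; [31, 6]] and Mᵀs = [178, 26]ᵀ.
Δ = 207·6 − 31² = 281.
α = (178·6 − 31·26)/281 = 262/281; β = (207·26 − 31·178)/281 = -136/281.
Residuals: -126/281, -88/281, 212/281, 250/281, -274/281, 26/281; SSR = 736/281.

SSR = 2.62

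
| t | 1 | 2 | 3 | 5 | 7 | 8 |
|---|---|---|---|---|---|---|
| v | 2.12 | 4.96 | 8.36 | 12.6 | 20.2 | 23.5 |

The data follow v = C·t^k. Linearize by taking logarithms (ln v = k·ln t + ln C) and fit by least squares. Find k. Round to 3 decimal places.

k = 1.136

Taking logs, ln v = k·ln t + ln C, so regress ln v on ln t.
XᵀX = [[12.3883, 7.4265]; [7.4265, 6]], rhs = [19.9343, 13.1727]ᵀ  (here Σln t = 7.4265, Σ(ln t)² = 12.3883, Σln v = 13.1727, Σln t·ln v = 19.9343).
Δ = 12.3883·6 − (7.4265)² = 19.1764; k = (19.9343·6 − 7.4265·13.1727)/19.1764 = 1.13568, ln C = (12.3883·13.1727 − 7.4265·19.9343)/19.1764 = 0.78974.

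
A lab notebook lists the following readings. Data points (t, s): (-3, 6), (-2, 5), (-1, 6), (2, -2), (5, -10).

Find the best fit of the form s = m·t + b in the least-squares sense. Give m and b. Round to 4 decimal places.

m = -2.0794, b = 1.4159

Setting ∂/∂m … = 0 gives: 43·m + 1·b = -88;  1·m + 5·b = 5.
(Σt·t = 43, Σt = 1, Σ1 = 5, Σt·s = -88, Σs = 5.)
Eliminating b: 5·(row 1) − 1·(row 2) gives 214·m = 5·(-88) − 1·5 = -445, so m = -445/214.
Then b = (5 − 1·(-445/214))/5 = 303/214.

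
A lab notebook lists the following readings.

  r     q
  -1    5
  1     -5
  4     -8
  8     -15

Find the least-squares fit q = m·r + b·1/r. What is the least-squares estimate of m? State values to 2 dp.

m = -1.82

Compute the Gram sums: Σr·r = 82, Σr·1/r = 4, Σ1/r·1/r = 133/64.
Moment sums: Σr·q = -162, Σ1/r·q = -111/8.
MᵀM·[m, b]ᵀ = Mᵀq becomes [[82, 4]; [4, 133/64]]·[m, b]ᵀ = [-162, -111/8]ᵀ.
Determinant 82·(133/64) − 4² = 4941/32.
m = ((-162)·(133/64) − 4·(-111/8))/(4941/32) = -2999/1647; b = (82·(-111/8) − 4·(-162))/(4941/32) = -5224/1647.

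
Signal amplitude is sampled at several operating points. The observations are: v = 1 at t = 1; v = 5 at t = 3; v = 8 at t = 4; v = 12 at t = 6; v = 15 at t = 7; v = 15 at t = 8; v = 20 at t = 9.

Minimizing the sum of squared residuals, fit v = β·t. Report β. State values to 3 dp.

β = 2.051

The normal system XᵀX·[β]ᵀ = Xᵀv is [[256]]·[β]ᵀ = [525]ᵀ.
β = 525/256 = 2.05078.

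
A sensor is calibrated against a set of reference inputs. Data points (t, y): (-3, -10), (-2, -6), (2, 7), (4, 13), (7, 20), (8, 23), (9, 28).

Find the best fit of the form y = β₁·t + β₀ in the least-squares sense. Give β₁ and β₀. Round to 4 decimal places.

β₁ = 3.0218, β₀ = -0.0778

Entries of XᵀX: Σt·t = 227, Σt = 25, Σ1 = 7.
And Σt·y = 684, Σy = 75.
So XᵀX·[β₁, β₀]ᵀ = Xᵀy: [[227, 25]; [25, 7]]·[β₁, β₀]ᵀ = [684, 75]ᵀ.
Determinant 227·7 − 25² = 964.
β₁ = (684·7 − 25·75)/964 = 2913/964; β₀ = (227·75 − 25·684)/964 = -75/964.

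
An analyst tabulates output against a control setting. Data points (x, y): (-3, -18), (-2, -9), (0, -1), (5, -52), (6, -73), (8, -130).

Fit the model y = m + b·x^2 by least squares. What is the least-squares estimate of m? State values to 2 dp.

m = -0.72

With design matrix A, AᵀA = [[6, 138]; [138, 6114]] and Aᵀy = [-283, -12446]ᵀ.
Determinant 6·6114 − 138² = 17640.
m = ((-283)·6114 − 138·(-12446))/17640 = -2119/2940; b = (6·(-12446) − 138·(-283))/17640 = -1979/980.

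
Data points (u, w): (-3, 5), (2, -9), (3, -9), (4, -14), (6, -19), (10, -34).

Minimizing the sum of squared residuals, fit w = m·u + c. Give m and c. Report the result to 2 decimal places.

m = -2.96, c = -2.46

From the data, Σu·u = 174, Σu = 22, Σ1 = 6.
For Aᵀw: Σu·w = -570, Σw = -80.
Eliminating c: 6·(row 1) − 22·(row 2) gives 560·m = 6·(-570) − 22·(-80) = -1660, so m = -83/28.
Then c = ((-80) − 22·(-83/28))/6 = -69/28.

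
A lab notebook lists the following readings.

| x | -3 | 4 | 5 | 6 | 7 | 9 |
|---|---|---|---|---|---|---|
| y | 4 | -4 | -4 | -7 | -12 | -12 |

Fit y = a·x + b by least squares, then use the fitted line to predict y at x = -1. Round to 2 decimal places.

ŷ = 2.05

Normal-equation sums: Σx·x = 216, Σx = 28, Σ1 = 6.
And Σx·y = -282, Σy = -35.
Eliminating b: 6·(row 1) − 28·(row 2) gives 512·a = 6·(-282) − 28·(-35) = -712, so a = -89/64.
Then b = ((-35) − 28·(-89/64))/6 = 21/32.
At x = -1: ŷ = (-89/64)·(-1) + (21/32)·(1) = 131/64.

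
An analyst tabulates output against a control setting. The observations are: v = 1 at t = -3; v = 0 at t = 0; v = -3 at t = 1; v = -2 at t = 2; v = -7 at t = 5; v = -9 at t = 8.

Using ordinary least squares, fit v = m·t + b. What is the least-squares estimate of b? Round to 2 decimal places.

b = -1.20

AᵀA·[m, b]ᵀ = Aᵀv reads: 103·m + 13·b = -117;  13·m + 6·b = -20.
det = 103·6 − 13² = 449.
m = ((-117)·6 − 13·(-20))/449 = -442/449; b = (103·(-20) − 13·(-117))/449 = -539/449.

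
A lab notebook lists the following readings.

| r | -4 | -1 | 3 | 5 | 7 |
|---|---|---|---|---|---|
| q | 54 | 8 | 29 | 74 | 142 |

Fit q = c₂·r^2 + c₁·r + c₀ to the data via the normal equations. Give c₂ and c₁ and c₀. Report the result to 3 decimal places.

The normal system XᵀX·[c₂, c₁, c₀]ᵀ = Xᵀq is [[3364, 430, 100]; [430, 100, 10]; [100, 10, 5]]·[c₂, c₁, c₀]ᵀ = [9941, 1227, 307]ᵀ.
Inverting the 3×3 Gram matrix, [c₂, c₁, c₀]ᵀ = [16309/5622, -19049/28110, 22192/4685]ᵀ.

c₂ = 2.901, c₁ = -0.678, c₀ = 4.737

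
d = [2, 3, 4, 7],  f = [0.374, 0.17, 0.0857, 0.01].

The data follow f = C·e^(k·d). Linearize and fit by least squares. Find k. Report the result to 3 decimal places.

k = -0.720

Linearized form: ln f = k·d + ln C. From the 4 transformed points,
Over the data: Σd = 16.0000, Σ(d)² = 78.0000, Σln f = -9.8175, Σd·ln f = -49.3467.
Normal system: [[78.0000, 16.0000]; [16.0000, 4]]·[k, ln C]ᵀ = [-49.3467, -9.8175]ᵀ.
Slope k = (n·Σd·ln f − Σd·Σln f)/(n·Σ(d)² − (Σd)²) = (4·-49.3467 − 16.0000·-9.8175)/56.0000 = -0.71975; ln C = (Σln f − k·Σd)/n = 0.42463.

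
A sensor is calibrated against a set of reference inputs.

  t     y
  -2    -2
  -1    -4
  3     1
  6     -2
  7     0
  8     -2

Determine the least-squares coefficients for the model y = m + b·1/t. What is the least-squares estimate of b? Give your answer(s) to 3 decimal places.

Entries of XᵀX: Σ1 = 6, Σ1/t = -41/56, Σ1/t·1/t = 40217/28224.
For Xᵀy: Σy = -9, Σ1/t·y = 19/4.
So XᵀX·[m, b]ᵀ = Xᵀy: [[6, -41/56]; [-41/56, 40217/28224]]·[m, b]ᵀ = [-9, 19/4]ᵀ.
Eliminating b: (40217/28224)·(row 1) − (-41/56)·(row 2) gives (75391/9408)·m = (40217/28224)·(-9) − (-41/56)·(19/4) = -29311/3136, so m = -87933/75391.
Then b = ((19/4) − (-41/56)·(-87933/75391))/(40217/28224) = 206136/75391.

b = 2.734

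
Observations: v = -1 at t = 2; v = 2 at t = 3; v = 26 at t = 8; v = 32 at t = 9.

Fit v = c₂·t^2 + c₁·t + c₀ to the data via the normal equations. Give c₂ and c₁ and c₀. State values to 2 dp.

The normal equations are: 10754·c₂ + 1276·c₁ + 158·c₀ = 4270;  1276·c₂ + 158·c₁ + 22·c₀ = 500;  158·c₂ + 22·c₁ + 4·c₀ = 59.
(Σt^2·t^2 = 10754, Σt^2·t = 1276, Σt^2 = 158, Σt·t = 158, Σt = 22, Σ1 = 4, Σt^2·v = 4270, Σt·v = 500, Σv = 59.)
Inverting the 3×3 Gram matrix, [c₂, c₁, c₀]ᵀ = [1/4, 295/148, -901/148]ᵀ.

c₂ = 0.25, c₁ = 1.99, c₀ = -6.09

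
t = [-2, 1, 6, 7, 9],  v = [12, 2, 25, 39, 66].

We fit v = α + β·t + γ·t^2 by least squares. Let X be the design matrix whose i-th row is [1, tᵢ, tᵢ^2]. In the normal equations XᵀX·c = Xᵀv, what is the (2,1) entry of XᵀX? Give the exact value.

Row 2 ↔ basis t, column 1 ↔ basis 1, so (XᵀX)_{2,1} = Σᵢ t = (-2)·(1) + (1)·(1) + (6)·(1) + (7)·(1) + (9)·(1) = 21.

21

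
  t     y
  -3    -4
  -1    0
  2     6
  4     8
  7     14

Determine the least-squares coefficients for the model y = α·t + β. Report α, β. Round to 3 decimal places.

α = 1.764, β = 1.624

With design matrix X, XᵀX = [[79, 9]; [9, 5]] and Xᵀy = [154, 24]ᵀ.
Eliminating β: 5·(row 1) − 9·(row 2) gives 314·α = 5·154 − 9·24 = 554, so α = 277/157.
Then β = (24 − 9·(277/157))/5 = 255/157.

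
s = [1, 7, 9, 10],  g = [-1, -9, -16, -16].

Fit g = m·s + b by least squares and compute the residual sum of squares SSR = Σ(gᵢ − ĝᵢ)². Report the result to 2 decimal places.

Setting ∂/∂m … = 0 gives: 231·m + 27·b = -368;  27·m + 4·b = -42.
Eliminating b: 4·(row 1) − 27·(row 2) gives 195·m = 4·(-368) − 27·(-42) = -338, so m = -26/15.
Then b = ((-42) − 27·(-26/15))/4 = 6/5.
Residuals: -7/15, 29/15, -8/5, 2/15; SSR = 98/15.

SSR = 6.53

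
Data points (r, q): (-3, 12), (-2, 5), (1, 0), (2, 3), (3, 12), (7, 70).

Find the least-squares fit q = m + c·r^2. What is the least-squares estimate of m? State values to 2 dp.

Sums needed: Σ1 = 6, Σr^2 = 76, Σr^2·r^2 = 2596.
For Aᵀq: Σq = 102, Σr^2·q = 3678.
So AᵀA·[m, c]ᵀ = Aᵀq: [[6, 76]; [76, 2596]]·[m, c]ᵀ = [102, 3678]ᵀ.
det = 6·2596 − 76² = 9800.
m = (102·2596 − 76·3678)/9800 = -1842/1225; c = (6·3678 − 76·102)/9800 = 3579/2450.

m = -1.50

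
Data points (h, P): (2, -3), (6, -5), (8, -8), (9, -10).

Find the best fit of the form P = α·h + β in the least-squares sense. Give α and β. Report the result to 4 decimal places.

XᵀX·[α, β]ᵀ = XᵀP reads: 185·α + 25·β = -190;  25·α + 4·β = -26.
Δ = 185·4 − 25² = 115.
α = ((-190)·4 − 25·(-26))/115 = -22/23; β = (185·(-26) − 25·(-190))/115 = -12/23.

α = -0.9565, β = -0.5217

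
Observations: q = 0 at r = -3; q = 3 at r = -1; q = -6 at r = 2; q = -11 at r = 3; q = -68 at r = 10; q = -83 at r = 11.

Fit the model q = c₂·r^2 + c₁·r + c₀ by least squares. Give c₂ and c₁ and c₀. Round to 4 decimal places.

Forming XᵀX = [[24820, 2338, 244]; [2338, 244, 22]; [244, 22, 6]] and Xᵀq = [-16963, -1641, -165]ᵀ gives XᵀX·[c₂, c₁, c₀]ᵀ = Xᵀq.
Inverting the 3×3 Gram matrix, [c₂, c₁, c₀]ᵀ = [-53809/105006, -952711/525030, -648/87505]ᵀ.

c₂ = -0.5124, c₁ = -1.8146, c₀ = -0.0074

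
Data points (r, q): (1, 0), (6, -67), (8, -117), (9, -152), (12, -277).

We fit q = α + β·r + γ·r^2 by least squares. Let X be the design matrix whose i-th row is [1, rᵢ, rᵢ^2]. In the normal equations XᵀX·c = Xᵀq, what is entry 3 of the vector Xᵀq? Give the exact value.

Entry 3 ↔ basis r^2, so (Xᵀq)_{3} = Σᵢ (r^2)·qᵢ = (1)·(0) + (36)·(-67) + (64)·(-117) + (81)·(-152) + (144)·(-277) = -62100.

-62100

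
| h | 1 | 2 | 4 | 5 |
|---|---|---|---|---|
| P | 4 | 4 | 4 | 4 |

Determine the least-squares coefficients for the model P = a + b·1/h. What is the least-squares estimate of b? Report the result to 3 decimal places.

Sums needed: Σ1 = 4, Σ1/h = 39/20, Σ1/h·1/h = 541/400.
For MᵀP: ΣP = 16, Σ1/h·P = 39/5.
Δ = 4·(541/400) − (39/20)² = 643/400.
a = (16·(541/400) − (39/20)·(39/5))/(643/400) = 4; b = (4·(39/5) − (39/20)·16)/(643/400) = 0.

b = 0.000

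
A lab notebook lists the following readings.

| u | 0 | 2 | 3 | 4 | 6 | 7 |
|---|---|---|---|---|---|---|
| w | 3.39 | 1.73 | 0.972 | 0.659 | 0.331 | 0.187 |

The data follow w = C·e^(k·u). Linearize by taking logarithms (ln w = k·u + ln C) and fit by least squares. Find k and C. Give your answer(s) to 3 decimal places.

k = -0.410, C = 3.531

Let Y = ln w. Fitting Y = k·u + ln C by least squares:
Σu = 22.0000, Σ(u)² = 114.0000, Σln w = -1.4588, Σu·ln w = -19.0274.
Equations: 114.0000·k + 22.0000·ln C = -19.0274;  22.0000·k + 6·ln C = -1.4588.
Δ = 114.0000·6 − (22.0000)² = 200.0000; k = (-19.0274·6 − 22.0000·-1.4588)/200.0000 = -0.41036, ln C = (114.0000·-1.4588 − 22.0000·-19.0274)/200.0000 = 1.26152, so C = exp(1.26152) = 3.53079.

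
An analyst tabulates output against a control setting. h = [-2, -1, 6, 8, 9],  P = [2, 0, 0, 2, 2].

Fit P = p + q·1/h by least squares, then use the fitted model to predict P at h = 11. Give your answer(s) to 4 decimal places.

Forming MᵀM = [[5, -79/72]; [-79/72, 6769/5184]] and MᵀP = [6, -19/36]ᵀ gives MᵀM·[p, q]ᵀ = MᵀP.
Eliminating q: (6769/5184)·(row 1) − (-79/72)·(row 2) gives (6901/1296)·p = (6769/5184)·6 − (-79/72)·(-19/36) = 9403/1296, so p = 9403/6901.
Then q = ((-19/36) − (-79/72)·(9403/6901))/(6769/5184) = 5112/6901.
At h = 11: P̂ = (9403/6901)·(1) + (5112/6901)·(1/11) = 108545/75911.

P̂ = 1.4299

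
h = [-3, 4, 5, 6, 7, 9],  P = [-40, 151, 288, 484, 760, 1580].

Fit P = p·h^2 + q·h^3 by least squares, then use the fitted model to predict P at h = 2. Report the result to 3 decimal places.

P̂ = 21.903

The normal equations are: 11220·p + 87538·q = 191900;  87538·p + 716196·q = 1563788.
det = 11220·716196 − 87538² = 372817676.
p = (191900·716196 − 87538·1563788)/372817676 = 136784614/93204419; q = (11220·1563788 − 87538·191900)/372817676 = 16980890/8473129.
At h = 2: P̂ = (136784614/93204419)·(4) + (16980890/8473129)·(8) = 2041456776/93204419.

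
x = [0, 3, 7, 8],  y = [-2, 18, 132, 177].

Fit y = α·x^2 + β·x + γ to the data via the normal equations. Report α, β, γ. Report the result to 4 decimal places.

Sums needed: Σx^2·x^2 = 6578, Σx^2·x = 882, Σx^2 = 122, Σx·x = 122, Σx = 18, Σ1 = 4.
For Aᵀy: Σx^2·y = 17958, Σx·y = 2394, Σy = 325.
Normal equations: [[6578, 882, 122]; [882, 122, 18]; [122, 18, 4]]·[α, β, γ]ᵀ = [17958, 2394, 325]ᵀ.
Inverting the 3×3 Gram matrix, [α, β, γ]ᵀ = [4919/1562, -2232/781, -3029/1562]ᵀ.

α = 3.1492, β = -2.8579, γ = -1.9392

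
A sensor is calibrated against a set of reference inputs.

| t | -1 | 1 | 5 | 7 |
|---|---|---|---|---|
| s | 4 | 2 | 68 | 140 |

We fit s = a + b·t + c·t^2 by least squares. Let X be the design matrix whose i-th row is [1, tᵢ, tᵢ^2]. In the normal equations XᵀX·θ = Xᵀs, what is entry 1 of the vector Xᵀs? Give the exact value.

Entry 1 ↔ basis 1, so (Xᵀs)_{1} = Σᵢ sᵢ = (1)·(4) + (1)·(2) + (1)·(68) + (1)·(140) = 214.

214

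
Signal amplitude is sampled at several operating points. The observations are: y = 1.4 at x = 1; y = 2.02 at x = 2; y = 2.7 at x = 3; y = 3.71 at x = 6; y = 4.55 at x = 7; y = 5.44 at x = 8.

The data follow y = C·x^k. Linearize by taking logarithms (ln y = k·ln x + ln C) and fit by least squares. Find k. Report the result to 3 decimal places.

k = 0.622

Let Y = ln y. Fitting Y = k·ln x + ln C by least squares:
AᵀA = [[13.0084, 7.6089]; [7.6089, 6]], rhs = [10.3980, 6.5528]ᵀ  (here Σln x = 7.6089, Σ(ln x)² = 13.0084, Σln y = 6.5528, Σln x·ln y = 10.3980).
Solving (det = 20.1558): k = 0.62161, ln C = 0.30384.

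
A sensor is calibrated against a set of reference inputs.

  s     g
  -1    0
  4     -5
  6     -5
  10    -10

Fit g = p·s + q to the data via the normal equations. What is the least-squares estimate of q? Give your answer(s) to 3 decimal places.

The normal system XᵀX·[p, q]ᵀ = Xᵀg is [[153, 19]; [19, 4]]·[p, q]ᵀ = [-150, -20]ᵀ.
det = 153·4 − 19² = 251.
p = ((-150)·4 − 19·(-20))/251 = -220/251; q = (153·(-20) − 19·(-150))/251 = -210/251.

q = -0.837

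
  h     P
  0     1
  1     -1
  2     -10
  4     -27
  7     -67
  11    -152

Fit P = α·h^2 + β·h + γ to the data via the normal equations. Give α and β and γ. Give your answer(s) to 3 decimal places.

α = -1.002, β = -2.882, γ = 1.239

From the data, Σh^2·h^2 = 17315, Σh^2·h = 1747, Σh^2 = 191, Σh·h = 191, Σh = 25, Σ1 = 6.
Moment sums: Σh^2·P = -22148, Σh·P = -2270, ΣP = -256.
Normal equations: [[17315, 1747, 191]; [1747, 191, 25]; [191, 25, 6]]·[α, β, γ]ᵀ = [-22148, -2270, -256]ᵀ.
Row-reducing yields α = -212941/212520, β = -612553/212520, γ = 3991/3220.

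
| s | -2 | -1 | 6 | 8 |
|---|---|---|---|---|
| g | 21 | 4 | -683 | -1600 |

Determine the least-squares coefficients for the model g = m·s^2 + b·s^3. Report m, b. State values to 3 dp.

Forming AᵀA = [[5409, 40511]; [40511, 308865]] and Aᵀg = [-126900, -966900]ᵀ gives AᵀA·[m, b]ᵀ = Aᵀg.
det = 5409·308865 − 40511² = 29509664.
m = ((-126900)·308865 − 40511·(-966900))/29509664 = -3110325/3688708; b = (5409·(-966900) − 40511·(-126900))/29509664 = -11139525/3688708.

m = -0.843, b = -3.020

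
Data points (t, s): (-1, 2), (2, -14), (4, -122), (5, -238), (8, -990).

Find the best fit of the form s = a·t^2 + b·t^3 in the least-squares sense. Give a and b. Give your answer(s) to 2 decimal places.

The normal equations are: 4994·a + 36948·b = -71316;  36948·a + 281930·b = -544552.
Δ = 4994·281930 − 36948² = 42803716.
a = ((-71316)·281930 − 36948·(-544552))/42803716 = 3496854/10700929; b = (4994·(-544552) − 36948·(-71316))/42803716 = -21127280/10700929.

a = 0.33, b = -1.97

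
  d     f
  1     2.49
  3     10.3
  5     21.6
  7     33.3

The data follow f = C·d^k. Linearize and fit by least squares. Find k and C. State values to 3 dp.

Linearized form: ln f = k·ln d + ln C. From the 4 transformed points,
Σln d = 4.6540, Σ(ln d)² = 7.5838, Σln f = 9.8227, Σln d·ln f = 14.3289.
Normal system: [[7.5838, 4.6540]; [4.6540, 4]]·[k, ln C]ᵀ = [14.3289, 9.8227]ᵀ.
Δ = 7.5838·4 − (4.6540)² = 8.6759; k = (14.3289·4 − 4.6540·9.8227)/8.6759 = 1.33720, ln C = (7.5838·9.8227 − 4.6540·14.3289)/8.6759 = 0.89985, so C = exp(0.89985) = 2.45924.

k = 1.337, C = 2.459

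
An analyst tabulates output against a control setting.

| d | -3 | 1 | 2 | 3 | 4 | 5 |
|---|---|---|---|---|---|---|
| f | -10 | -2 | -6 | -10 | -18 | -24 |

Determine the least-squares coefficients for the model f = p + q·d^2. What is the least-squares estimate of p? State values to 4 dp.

Forming AᵀA = [[6, 64]; [64, 1060]] and Aᵀf = [-70, -1094]ᵀ gives AᵀA·[p, q]ᵀ = Aᵀf.
det = 6·1060 − 64² = 2264.
p = ((-70)·1060 − 64·(-1094))/2264 = -523/283; q = (6·(-1094) − 64·(-70))/2264 = -521/566.

p = -1.8481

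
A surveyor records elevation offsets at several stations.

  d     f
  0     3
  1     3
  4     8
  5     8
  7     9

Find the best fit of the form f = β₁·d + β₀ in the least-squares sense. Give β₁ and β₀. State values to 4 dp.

β₁ = 0.9819, β₀ = 2.8614

From the data, Σd·d = 91, Σd = 17, Σ1 = 5.
Moment sums: Σd·f = 138, Σf = 31.
So XᵀX·[β₁, β₀]ᵀ = Xᵀf: [[91, 17]; [17, 5]]·[β₁, β₀]ᵀ = [138, 31]ᵀ.
Determinant 91·5 − 17² = 166.
β₁ = (138·5 − 17·31)/166 = 163/166; β₀ = (91·31 − 17·138)/166 = 475/166.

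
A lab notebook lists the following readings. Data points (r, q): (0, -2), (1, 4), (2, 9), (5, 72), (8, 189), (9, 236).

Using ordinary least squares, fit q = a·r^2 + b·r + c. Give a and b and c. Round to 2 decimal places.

a = 2.94, b = 0.07, c = -1.26

From the data, Σr^2·r^2 = 11299, Σr^2·r = 1375, Σr^2 = 175, Σr·r = 175, Σr = 25, Σ1 = 6.
And Σr^2·q = 33052, Σr·q = 4018, Σq = 508.
So AᵀA·[a, b, c]ᵀ = Aᵀq: [[11299, 1375, 175]; [1375, 175, 25]; [175, 25, 6]]·[a, b, c]ᵀ = [33052, 4018, 508]ᵀ.
Row-reducing yields a = 2549/868, b = 47/700, c = -549/434.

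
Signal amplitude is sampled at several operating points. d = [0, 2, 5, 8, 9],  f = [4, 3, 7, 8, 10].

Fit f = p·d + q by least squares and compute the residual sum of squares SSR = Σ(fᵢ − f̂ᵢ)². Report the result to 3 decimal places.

AᵀA·[p, q]ᵀ = Aᵀf reads: 174·p + 24·q = 195;  24·p + 5·q = 32.
Determinant 174·5 − 24² = 294.
p = (195·5 − 24·32)/294 = 69/98; q = (174·32 − 24·195)/294 = 148/49.
Residuals: 48/49, -10/7, 45/98, -32/49, 9/14; SSR = 397/98.

SSR = 4.051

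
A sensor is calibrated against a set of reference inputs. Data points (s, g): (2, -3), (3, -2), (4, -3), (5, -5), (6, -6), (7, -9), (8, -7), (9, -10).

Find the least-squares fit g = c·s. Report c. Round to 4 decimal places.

Sums needed: Σs·s = 284.
And Σs·g = -294.
MᵀM·[c]ᵀ = Mᵀg becomes [[284]]·[c]ᵀ = [-294]ᵀ.
c = (-294)/284 = -1.03521.

c = -1.0352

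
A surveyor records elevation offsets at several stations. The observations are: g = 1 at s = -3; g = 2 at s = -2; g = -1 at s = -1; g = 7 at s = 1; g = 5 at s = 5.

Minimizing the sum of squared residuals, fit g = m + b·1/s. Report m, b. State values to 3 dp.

m = 3.315, b = 4.067

From the data, Σ1 = 5, Σ1/s = -19/30, Σ1/s·1/s = 2161/900.
Moment sums: Σg = 14, Σ1/s·g = 23/3.
Normal equations: [[5, -19/30]; [-19/30, 2161/900]]·[m, b]ᵀ = [14, 23/3]ᵀ.
Eliminating b: (2161/900)·(row 1) − (-19/30)·(row 2) gives (2611/225)·m = (2161/900)·14 − (-19/30)·(23/3) = 8656/225, so m = 8656/2611.
Then b = ((23/3) − (-19/30)·(8656/2611))/(2161/900) = 10620/2611.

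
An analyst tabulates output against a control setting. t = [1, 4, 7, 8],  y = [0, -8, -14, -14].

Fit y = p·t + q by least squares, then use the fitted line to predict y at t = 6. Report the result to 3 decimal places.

Sums needed: Σt·t = 130, Σt = 20, Σ1 = 4.
For Mᵀy: Σt·y = -242, Σy = -36.
MᵀM·[p, q]ᵀ = Mᵀy becomes [[130, 20]; [20, 4]]·[p, q]ᵀ = [-242, -36]ᵀ.
det = 130·4 − 20² = 120.
p = ((-242)·4 − 20·(-36))/120 = -31/15; q = (130·(-36) − 20·(-242))/120 = 4/3.
At t = 6: ŷ = (-31/15)·(6) + (4/3)·(1) = -166/15.

ŷ = -11.067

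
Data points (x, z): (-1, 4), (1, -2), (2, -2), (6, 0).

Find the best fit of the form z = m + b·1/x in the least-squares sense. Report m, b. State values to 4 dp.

m = 0.5385, b = -3.2308

Entries of MᵀM: Σ1 = 4, Σ1/x = 2/3, Σ1/x·1/x = 41/18.
For Mᵀz: Σz = 0, Σ1/x·z = -7.
Normal equations: [[4, 2/3]; [2/3, 41/18]]·[m, b]ᵀ = [0, -7]ᵀ.
det = 4·(41/18) − (2/3)² = 26/3.
m = (0·(41/18) − (2/3)·(-7))/(26/3) = 7/13; b = (4·(-7) − (2/3)·0)/(26/3) = -42/13.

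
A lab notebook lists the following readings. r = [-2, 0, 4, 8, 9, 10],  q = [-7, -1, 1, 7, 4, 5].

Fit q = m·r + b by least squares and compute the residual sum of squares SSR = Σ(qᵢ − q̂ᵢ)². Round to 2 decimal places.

SSR = 18.78

Forming AᵀA = [[265, 29]; [29, 6]] and Aᵀq = [160, 9]ᵀ gives AᵀA·[m, b]ᵀ = Aᵀq.
Eliminating b: 6·(row 1) − 29·(row 2) gives 749·m = 6·160 − 29·9 = 699, so m = 699/749.
Then b = (9 − 29·(699/749))/6 = -2255/749.
Residuals: -1590/749, 1506/749, 208/749, 1906/749, -1040/749, -990/749; SSR = 14064/749.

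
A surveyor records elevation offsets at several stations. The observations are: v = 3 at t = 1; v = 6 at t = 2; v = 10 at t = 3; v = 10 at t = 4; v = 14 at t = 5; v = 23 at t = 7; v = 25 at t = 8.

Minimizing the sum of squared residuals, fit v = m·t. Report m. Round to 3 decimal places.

From the data, Σt·t = 168.
Moment sums: Σt·v = 516.
Hence m = 516 / 168 ≈ 3.07143.

m = 3.071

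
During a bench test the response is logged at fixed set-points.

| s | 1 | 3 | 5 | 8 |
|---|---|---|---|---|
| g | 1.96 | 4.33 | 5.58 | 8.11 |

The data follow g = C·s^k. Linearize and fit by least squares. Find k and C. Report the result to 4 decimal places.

k = 0.6721, C = 1.9804

With ln gᵢ as the transformed response and ln sᵢ as the regressor:
Σln s = 4.7875, Σ(ln s)² = 8.1213, Σln g = 5.9508, Σln s·ln g = 8.7295.
Equations: 8.1213·k + 4.7875·ln C = 8.7295;  4.7875·k + 4·ln C = 5.9508.
Δ = 8.1213·4 − (4.7875)² = 9.5652; k = (8.7295·4 − 4.7875·5.9508)/9.5652 = 0.67208, ln C = (8.1213·5.9508 − 4.7875·8.7295)/9.5652 = 0.68331, so C = exp(0.68331) = 1.98041.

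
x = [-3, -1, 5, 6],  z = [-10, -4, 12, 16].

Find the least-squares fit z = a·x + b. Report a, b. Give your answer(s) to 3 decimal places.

a = 2.817, b = -1.430

Setting ∂/∂a … = 0 gives: 71·a + 7·b = 190;  7·a + 4·b = 14.
(Σx·x = 71, Σx = 7, Σ1 = 4, Σx·z = 190, Σz = 14.)
Eliminating b: 4·(row 1) − 7·(row 2) gives 235·a = 4·190 − 7·14 = 662, so a = 662/235.
Then b = (14 − 7·(662/235))/4 = -336/235.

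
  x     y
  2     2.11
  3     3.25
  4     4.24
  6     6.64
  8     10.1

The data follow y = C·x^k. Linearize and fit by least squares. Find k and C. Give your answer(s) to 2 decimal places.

k = 1.11, C = 0.95

Linearized form: ln y = k·ln x + ln C. From the 5 transformed points,
Σln x = 7.0493, Σ(ln x)² = 11.1437, Σln y = 7.5756, Σln x·ln y = 12.0158.
Normal system: [[11.1437, 7.0493]; [7.0493, 5]]·[k, ln C]ᵀ = [12.0158, 7.5756]ᵀ.
Δ = 11.1437·5 − (7.0493)² = 6.0265; k = (12.0158·5 − 7.0493·7.5756)/6.0265 = 1.10796, ln C = (11.1437·7.5756 − 7.0493·12.0158)/6.0265 = -0.04695, so C = exp(-0.04695) = 0.95413.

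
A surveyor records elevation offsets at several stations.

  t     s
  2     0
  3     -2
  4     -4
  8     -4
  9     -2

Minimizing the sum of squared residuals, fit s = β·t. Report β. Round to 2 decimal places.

Entries of MᵀM: Σt·t = 174.
And Σt·s = -72.
Hence β = -72 / 174 ≈ -0.413793.

β = -0.41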